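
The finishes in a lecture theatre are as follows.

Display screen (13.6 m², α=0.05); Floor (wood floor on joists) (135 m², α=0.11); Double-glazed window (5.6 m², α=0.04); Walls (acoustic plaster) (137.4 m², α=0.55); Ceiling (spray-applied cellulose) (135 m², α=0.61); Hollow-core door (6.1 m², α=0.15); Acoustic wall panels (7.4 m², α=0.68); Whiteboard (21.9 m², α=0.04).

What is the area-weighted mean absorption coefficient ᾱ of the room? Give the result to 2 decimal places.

0.39

Total surface area S = 462.0 m².
A = 13.6*0.05 + 135*0.11 + 5.6*0.04 + 137.4*0.55 + 135*0.61 + 6.1*0.15 + 7.4*0.68 + 21.9*0.04 = 180.497 sabins.
ᾱ = A/S = 0.39.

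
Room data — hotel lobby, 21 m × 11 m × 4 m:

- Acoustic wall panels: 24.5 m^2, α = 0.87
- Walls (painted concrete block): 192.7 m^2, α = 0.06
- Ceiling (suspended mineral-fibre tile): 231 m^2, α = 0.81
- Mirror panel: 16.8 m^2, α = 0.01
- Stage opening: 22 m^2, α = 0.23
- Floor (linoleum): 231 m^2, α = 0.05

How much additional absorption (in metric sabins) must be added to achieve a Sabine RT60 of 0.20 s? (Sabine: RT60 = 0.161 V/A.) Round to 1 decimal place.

A₁ = Σ Sᵢαᵢ = 24.5×0.87 + 192.7×0.06 + 231×0.81 + 16.8×0.01 + 22×0.23 + 231×0.05 = 236.765 sabins.
For T = 0.20 s, need A₂ = 0.161·V/T = 0.161·924/0.20 = 743.820 sabins.
ΔA = A₂ − A₁ = 743.820 − 236.765 = 507.1 sabins.

507.1 sabins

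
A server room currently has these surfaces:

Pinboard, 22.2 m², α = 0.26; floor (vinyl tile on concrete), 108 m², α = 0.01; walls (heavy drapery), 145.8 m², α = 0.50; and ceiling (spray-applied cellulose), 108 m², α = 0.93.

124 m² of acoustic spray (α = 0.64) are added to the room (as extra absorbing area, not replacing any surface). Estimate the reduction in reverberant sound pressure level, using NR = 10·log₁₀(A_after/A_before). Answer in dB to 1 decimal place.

1.6 dB

A_before = Σ Sᵢαᵢ = 22.2·0.26 + 108·0.01 + 145.8·0.50 + 108·0.93 = 180.192 sabins.
Treatment contributes 124·0.64 = 79.360 sabins.
A_after = 180.192 + 79.360 = 259.552 sabins.
Reduction = 10 log₁₀(A_after/A_before) = 10 log₁₀(1.4404) = 1.6 dB.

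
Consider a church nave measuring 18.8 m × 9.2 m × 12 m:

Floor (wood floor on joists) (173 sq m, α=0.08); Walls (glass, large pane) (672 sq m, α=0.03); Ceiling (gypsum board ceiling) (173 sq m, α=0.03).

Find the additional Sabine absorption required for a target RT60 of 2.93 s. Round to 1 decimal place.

Total absorption A₁ = 173·0.08 + 672·0.03 + 173·0.03
  = 13.840 + 20.160 + 5.190 = 39.190 sq m sabins.
For T = 2.93 s, need A₂ = 0.161·V/T = 0.161·2075.52/2.93 = 114.047 sabins.
Shortfall: 114.047 − 39.190 = 74.9 sabins.

74.9 sabins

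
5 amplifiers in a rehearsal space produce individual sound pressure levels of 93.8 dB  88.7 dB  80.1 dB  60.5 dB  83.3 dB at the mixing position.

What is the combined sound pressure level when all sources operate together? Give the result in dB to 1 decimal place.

95.4 dB

Sum in the linear (power) domain: Σ 10^(Lᵢ/10) = 10^(93.8/10) + 10^(88.7/10) + 10^(80.1/10) + 10^(60.5/10) + 10^(83.3/10) = 3.457e+09.
Combined level = 10 log₁₀(3.457e+09) = 95.4 dB.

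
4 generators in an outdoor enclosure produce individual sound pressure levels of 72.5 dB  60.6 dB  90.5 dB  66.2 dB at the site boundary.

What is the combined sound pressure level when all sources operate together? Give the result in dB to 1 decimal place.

90.6 dB

Σ 10^(Lᵢ/10) = 1.145e+09.
L_total = 10·log₁₀(1.145e+09) = 90.6 dB.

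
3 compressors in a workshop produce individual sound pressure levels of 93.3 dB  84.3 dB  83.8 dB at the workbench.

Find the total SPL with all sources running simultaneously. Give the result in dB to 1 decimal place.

Σ 10^(Lᵢ/10) = 2.647e+09.
Combined level = 10 log₁₀(2.647e+09) = 94.2 dB.

94.2 dB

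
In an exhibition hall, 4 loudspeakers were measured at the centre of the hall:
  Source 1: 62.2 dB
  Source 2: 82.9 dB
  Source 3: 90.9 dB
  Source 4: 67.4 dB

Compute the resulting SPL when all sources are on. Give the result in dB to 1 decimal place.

Sum in the linear (power) domain: Σ 10^(Lᵢ/10) = 10^(62.2/10) + 10^(82.9/10) + 10^(90.9/10) + 10^(67.4/10) = 1.432e+09.
L_total = 10·log₁₀(1.432e+09) = 91.6 dB.

91.6 dB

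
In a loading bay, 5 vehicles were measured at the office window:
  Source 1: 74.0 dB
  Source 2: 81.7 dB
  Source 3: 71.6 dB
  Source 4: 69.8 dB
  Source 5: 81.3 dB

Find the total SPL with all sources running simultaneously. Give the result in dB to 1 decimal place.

85.2 dB

Sum in the linear (power) domain: Σ 10^(Lᵢ/10) = 10^(74.0/10) + 10^(81.7/10) + 10^(71.6/10) + 10^(69.8/10) + 10^(81.3/10) = 3.319e+08.
L_total = 10·log₁₀(3.319e+08) = 85.2 dB.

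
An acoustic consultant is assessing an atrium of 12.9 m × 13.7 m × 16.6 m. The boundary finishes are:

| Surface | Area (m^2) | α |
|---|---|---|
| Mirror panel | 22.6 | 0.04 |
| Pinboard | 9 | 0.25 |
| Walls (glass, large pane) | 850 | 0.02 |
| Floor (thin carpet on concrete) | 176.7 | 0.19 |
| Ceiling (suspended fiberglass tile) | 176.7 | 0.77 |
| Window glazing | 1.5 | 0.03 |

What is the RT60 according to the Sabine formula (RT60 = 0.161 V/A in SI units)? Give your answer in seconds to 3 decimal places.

Total absorption A = 22.6×0.04 + 9×0.25 + 850×0.02 + 176.7×0.19 + 176.7×0.77 + 1.5×0.03
  = 0.904 + 2.250 + 17.000 + 33.573 + 136.059 + 0.045 = 189.831 m^2 sabins.
V = 12.9·13.7·16.6 = 2933.718 m³.
T = 0.161 V/A = 0.161·2933.718/189.831 = 2.488 s.

2.488 s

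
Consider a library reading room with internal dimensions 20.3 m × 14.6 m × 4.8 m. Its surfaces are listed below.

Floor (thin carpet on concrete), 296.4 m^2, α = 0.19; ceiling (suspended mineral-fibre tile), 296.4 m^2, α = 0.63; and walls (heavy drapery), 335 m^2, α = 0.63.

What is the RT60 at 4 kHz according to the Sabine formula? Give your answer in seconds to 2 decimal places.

Equivalent absorption area: A = 296.4×0.19 + 296.4×0.63 + 335×0.63 = 454.098 m^2.
V = 20.3·14.6·4.8 = 1422.624 m³.
T = 0.161 V/A = 0.161·1422.624/454.098 = 0.50 s.

0.50 s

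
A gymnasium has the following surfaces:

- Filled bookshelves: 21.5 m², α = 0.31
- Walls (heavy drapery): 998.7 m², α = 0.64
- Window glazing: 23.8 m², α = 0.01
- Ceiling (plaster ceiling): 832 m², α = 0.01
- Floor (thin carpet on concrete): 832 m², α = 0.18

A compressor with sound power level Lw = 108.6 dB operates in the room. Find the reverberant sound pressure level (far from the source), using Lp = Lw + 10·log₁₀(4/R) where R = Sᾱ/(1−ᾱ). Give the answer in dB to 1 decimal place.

84.0 dB

Σ(Sᵢαᵢ) = 21.5·0.31 + 998.7·0.64 + 23.8·0.01 + 832·0.01 + 832·0.18 = 804.151; total area S = 2708.0 m².
ᾱ = 804.151/2708.0 = 0.2970; R = Sᾱ/(1−ᾱ) = 804.151/(1−0.2970) = 1143.885 m².
Lp = 108.6 + 10·log₁₀(4/1143.885) = 108.6 + (-24.56) = 84.0 dB.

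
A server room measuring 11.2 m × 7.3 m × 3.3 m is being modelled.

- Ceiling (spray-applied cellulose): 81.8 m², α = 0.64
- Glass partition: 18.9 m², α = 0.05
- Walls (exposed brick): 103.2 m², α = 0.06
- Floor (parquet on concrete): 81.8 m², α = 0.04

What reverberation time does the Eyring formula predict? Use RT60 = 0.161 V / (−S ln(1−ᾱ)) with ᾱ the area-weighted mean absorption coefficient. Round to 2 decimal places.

0.61 s

Total surface area S = 81.8 + 18.9 + 103.2 + 81.8 = 285.7 m².
Σ(Sᵢαᵢ) = 81.8×0.64 + 18.9×0.05 + 103.2×0.06 + 81.8×0.04 = 62.761.
Mean coefficient ᾱ = A/S = 0.2197.
Eyring denominator: −S ln(1−ᾱ) = 70.876.
V = 11.2 × 7.3 × 3.3 = 269.808 m³.
RT60 = 0.161 × 269.808 / 70.876 = 0.61 s.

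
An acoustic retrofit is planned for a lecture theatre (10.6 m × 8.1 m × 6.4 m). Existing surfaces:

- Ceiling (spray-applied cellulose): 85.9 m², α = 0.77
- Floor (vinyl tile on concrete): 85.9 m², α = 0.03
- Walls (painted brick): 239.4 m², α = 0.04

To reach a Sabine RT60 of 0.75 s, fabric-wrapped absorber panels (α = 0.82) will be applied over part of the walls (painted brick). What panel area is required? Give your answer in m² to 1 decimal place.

A₁ = Σ Sᵢαᵢ = 85.9×0.77 + 85.9×0.03 + 239.4×0.04 = 78.296 sabins.
V = 549.504 m³. Target absorption A₂ = 0.161 × 549.504 / 0.75 = 117.960 sabins.
Absorption to add: 117.960 − 78.296 = 39.664 sabins.
Net gain per m²: Δα = 0.82 − 0.04 = 0.78.
Area = ΔA/Δα = 39.664/0.78 = 50.9 m².

50.9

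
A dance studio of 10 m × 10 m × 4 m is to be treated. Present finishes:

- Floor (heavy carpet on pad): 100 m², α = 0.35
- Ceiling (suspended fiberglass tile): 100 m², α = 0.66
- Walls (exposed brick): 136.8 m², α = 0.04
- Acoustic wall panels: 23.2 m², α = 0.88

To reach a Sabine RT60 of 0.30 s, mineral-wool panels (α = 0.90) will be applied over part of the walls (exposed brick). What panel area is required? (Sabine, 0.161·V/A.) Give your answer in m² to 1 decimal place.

Equivalent absorption area: A₁ = 100×0.35 + 100×0.66 + 136.8×0.04 + 23.2×0.88 = 126.888 m².
Required A₂ = 0.161·400/0.30 = 214.667 sabins.
ΔA needed = 214.667 − 126.888 = 87.779 sabins.
Each m² of panel replacing the walls (exposed brick) adds (0.90 − 0.04) = 0.86 sabins.
Area = ΔA/Δα = 87.779/0.86 = 102.1 m².

102.1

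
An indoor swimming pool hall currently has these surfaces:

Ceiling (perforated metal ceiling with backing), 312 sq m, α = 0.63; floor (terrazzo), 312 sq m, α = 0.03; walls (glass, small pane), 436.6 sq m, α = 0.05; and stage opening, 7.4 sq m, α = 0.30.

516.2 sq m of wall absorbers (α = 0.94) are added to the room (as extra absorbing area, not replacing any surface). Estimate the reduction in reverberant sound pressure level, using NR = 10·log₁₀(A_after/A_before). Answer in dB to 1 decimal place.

A_before = Σ Sᵢαᵢ = 312×0.63 + 312×0.03 + 436.6×0.05 + 7.4×0.30 = 229.970 sabins.
Added absorption = 516.2 × 0.94 = 485.228 sabins.
New total A_after = 715.198 sabins.
NR = 10·log₁₀(715.198/229.970) = 4.9 dB.

4.9 dB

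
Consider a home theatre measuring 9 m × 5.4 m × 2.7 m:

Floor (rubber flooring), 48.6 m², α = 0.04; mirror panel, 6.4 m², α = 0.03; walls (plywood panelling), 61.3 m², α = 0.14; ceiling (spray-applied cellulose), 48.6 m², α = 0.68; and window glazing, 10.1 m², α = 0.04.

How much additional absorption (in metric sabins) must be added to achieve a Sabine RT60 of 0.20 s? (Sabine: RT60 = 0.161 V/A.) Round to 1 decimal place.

Total absorption A₁ = 48.6·0.04 + 6.4·0.03 + 61.3·0.14 + 48.6·0.68 + 10.1·0.04
  = 1.944 + 0.192 + 8.582 + 33.048 + 0.404 = 44.170 m² sabins.
V = 131.22 m³. Required absorption A₂ = 0.161 × 131.22 / 0.20 = 105.632 sabins.
Shortfall: 105.632 − 44.170 = 61.5 sabins.

61.5 sabins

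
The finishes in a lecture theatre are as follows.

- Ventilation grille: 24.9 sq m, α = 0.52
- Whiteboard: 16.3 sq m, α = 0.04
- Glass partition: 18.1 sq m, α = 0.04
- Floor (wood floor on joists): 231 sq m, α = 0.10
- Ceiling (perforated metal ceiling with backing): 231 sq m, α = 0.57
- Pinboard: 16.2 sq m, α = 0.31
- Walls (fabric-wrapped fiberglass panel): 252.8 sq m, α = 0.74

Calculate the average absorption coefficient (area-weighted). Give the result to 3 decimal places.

0.457

Total surface area S = 790.3 sq m.
A = 24.9*0.52 + 16.3*0.04 + 18.1*0.04 + 231*0.10 + 231*0.57 + 16.2*0.31 + 252.8*0.74 = 361.188 sabins.
ᾱ = A/S = 0.457.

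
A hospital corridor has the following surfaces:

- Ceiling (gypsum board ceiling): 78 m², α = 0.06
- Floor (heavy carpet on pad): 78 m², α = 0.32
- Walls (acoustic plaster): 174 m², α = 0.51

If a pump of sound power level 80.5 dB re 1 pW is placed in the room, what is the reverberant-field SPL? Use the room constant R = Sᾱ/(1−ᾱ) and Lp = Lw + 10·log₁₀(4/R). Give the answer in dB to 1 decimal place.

Σ(Sᵢαᵢ) = 78·0.06 + 78·0.32 + 174·0.51 = 118.380; total area S = 330.0 m².
ᾱ = 0.3587, so room constant R = A/(1−ᾱ) = 184.594 m².
Lp = 80.5 + 10·log₁₀(4/184.594) = 80.5 + (-16.64) = 63.9 dB.

63.9 dB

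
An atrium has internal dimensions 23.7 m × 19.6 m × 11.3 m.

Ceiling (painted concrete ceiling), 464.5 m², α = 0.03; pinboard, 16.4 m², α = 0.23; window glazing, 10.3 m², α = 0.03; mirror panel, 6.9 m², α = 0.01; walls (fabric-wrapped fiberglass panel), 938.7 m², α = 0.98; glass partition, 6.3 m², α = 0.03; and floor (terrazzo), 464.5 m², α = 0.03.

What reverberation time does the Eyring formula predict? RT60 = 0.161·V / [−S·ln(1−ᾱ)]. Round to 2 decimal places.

0.64 s

S = Σ Sᵢ = 1907.6 m².
Σ(Sᵢαᵢ) = 464.5·0.03 + 16.4·0.23 + 10.3·0.03 + 6.9·0.01 + 938.7·0.98 + 6.3·0.03 + 464.5·0.03 = 952.135.
Mean coefficient ᾱ = A/S = 0.4991.
Eyring denominator: −S ln(1−ᾱ) = 1318.817.
V = 23.7 × 19.6 × 11.3 = 5249.076 m³.
RT60 = 0.161 × 5249.076 / 1318.817 = 0.64 s.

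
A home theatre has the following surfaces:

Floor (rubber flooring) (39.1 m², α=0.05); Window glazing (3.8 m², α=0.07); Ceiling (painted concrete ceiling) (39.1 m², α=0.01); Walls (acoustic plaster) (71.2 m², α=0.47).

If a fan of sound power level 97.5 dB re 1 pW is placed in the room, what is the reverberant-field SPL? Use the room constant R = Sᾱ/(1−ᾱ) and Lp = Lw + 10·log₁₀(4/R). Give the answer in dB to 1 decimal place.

86.8 dB

A = 36.076 sabins; S = 153.2 m².
ᾱ = 36.076/153.2 = 0.2355; R = Sᾱ/(1−ᾱ) = 36.076/(1−0.2355) = 47.189 m².
Lp = Lw + 10 log₁₀(4/R) = 97.5 -10.72 = 86.8 dB.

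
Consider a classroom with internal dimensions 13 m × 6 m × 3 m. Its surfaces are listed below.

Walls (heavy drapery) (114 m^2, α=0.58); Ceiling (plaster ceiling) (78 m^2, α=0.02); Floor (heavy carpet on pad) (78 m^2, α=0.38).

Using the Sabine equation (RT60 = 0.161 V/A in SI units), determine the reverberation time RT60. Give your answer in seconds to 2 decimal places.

0.39 s

Summing Sᵢαᵢ: 66.120 + 1.560 + 29.640 → A = 97.320 sabins.
V = 13·6·3 = 234 m³.
RT60 = 0.161 · V / A = 0.161 × 234 / 97.320 = 0.39 s.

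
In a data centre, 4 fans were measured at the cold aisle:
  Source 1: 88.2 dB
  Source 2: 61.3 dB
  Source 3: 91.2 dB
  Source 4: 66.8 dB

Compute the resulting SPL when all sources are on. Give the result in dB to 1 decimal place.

Sum in the linear (power) domain: Σ 10^(Lᵢ/10) = 10^(88.2/10) + 10^(61.3/10) + 10^(91.2/10) + 10^(66.8/10) = 1.985e+09.
Combined level = 10 log₁₀(1.985e+09) = 93.0 dB.

93.0 dB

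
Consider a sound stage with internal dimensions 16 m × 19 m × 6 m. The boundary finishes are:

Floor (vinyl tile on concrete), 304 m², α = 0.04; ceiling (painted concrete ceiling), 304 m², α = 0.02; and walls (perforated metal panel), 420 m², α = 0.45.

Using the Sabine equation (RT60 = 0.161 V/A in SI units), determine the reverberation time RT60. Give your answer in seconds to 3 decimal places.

Equivalent absorption area: A = 304·0.04 + 304·0.02 + 420·0.45 = 207.240 m².
V = 16·19·6 = 1824 m³.
T = 0.161 V/A = 0.161·1824/207.240 = 1.417 s.

1.417 seconds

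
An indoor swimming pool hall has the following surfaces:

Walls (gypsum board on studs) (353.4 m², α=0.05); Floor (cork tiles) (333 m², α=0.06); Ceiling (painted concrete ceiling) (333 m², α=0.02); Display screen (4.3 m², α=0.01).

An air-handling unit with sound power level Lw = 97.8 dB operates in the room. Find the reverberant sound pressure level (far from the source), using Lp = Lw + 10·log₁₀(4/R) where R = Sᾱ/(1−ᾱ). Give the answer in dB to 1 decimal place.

A = 44.353 sabins; S = 1023.7 m².
ᾱ = 44.353/1023.7 = 0.0433; R = Sᾱ/(1−ᾱ) = 44.353/(1−0.0433) = 46.360 m².
Lp = Lw + 10 log₁₀(4/R) = 97.8 -10.64 = 87.2 dB.

87.2 dB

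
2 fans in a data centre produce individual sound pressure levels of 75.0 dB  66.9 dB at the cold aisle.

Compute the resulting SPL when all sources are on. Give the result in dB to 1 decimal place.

Sum in the linear (power) domain: Σ 10^(Lᵢ/10) = 10^(75.0/10) + 10^(66.9/10) = 3.652e+07.
Back to dB: 10·log₁₀ Σ = 75.6 dB.

75.6 dB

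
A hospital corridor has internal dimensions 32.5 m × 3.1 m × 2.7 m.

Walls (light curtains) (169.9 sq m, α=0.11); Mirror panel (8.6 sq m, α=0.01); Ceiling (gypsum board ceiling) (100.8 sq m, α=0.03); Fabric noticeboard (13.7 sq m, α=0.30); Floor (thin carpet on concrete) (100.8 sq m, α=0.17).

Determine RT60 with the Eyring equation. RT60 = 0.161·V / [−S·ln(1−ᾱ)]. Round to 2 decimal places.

0.96 sec

Total surface area S = 169.9 + 8.6 + 100.8 + 13.7 + 100.8 = 393.8 sq m.
Σ(Sᵢαᵢ) = 169.9·0.11 + 8.6·0.01 + 100.8·0.03 + 13.7·0.30 + 100.8·0.17 = 43.045.
ᾱ = 43.045 / 393.8 = 0.1093.
Eyring denominator: −S ln(1−ᾱ) = 45.581.
V = 32.5 × 3.1 × 2.7 = 272.025 m³.
T = 0.161·V/[−S·ln(1−ᾱ)] = 0.161·272.025/45.581 = 0.96 s.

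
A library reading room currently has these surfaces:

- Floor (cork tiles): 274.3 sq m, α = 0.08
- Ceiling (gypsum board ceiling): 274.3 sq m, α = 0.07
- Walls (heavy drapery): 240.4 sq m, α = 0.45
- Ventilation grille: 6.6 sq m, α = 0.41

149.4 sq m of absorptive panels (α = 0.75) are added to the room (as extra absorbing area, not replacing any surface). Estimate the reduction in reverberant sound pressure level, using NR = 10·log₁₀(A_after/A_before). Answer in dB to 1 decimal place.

2.4 dB

Summing Sᵢαᵢ: 21.944 + 19.201 + 108.180 + 2.706 → A_before = 152.031 sabins.
Added absorption = 149.4 × 0.75 = 112.050 sabins.
New total A_after = 264.081 sabins.
NR = 10·log₁₀(264.081/152.031) = 2.4 dB.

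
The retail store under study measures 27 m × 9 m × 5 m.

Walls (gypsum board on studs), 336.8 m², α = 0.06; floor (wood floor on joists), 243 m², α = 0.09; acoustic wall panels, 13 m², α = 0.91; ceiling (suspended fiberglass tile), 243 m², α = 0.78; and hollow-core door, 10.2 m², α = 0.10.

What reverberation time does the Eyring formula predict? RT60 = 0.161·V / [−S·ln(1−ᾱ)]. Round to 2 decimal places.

S = Σ Sᵢ = 846.0 m².
Σ(Sᵢαᵢ) = 336.8×0.06 + 243×0.09 + 13×0.91 + 243×0.78 + 10.2×0.10 = 244.468.
Mean coefficient ᾱ = A/S = 0.2890.
Eyring denominator: −S ln(1−ᾱ) = 288.556.
V = 27 × 9 × 5 = 1215 m³.
T = 0.161·V/[−S·ln(1−ᾱ)] = 0.161·1215/288.556 = 0.68 s.

0.68 sec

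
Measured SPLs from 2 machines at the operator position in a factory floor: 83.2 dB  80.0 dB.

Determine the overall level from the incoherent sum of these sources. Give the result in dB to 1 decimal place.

84.9 dB

Σ 10^(Lᵢ/10) = 3.089e+08.
Combined level = 10 log₁₀(3.089e+08) = 84.9 dB.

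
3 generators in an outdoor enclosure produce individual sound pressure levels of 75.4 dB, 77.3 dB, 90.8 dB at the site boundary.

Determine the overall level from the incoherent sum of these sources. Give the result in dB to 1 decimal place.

Converting to relative power and adding: 10^(75.4/10) + 10^(77.3/10) + 10^(90.8/10) = 1.291e+09.
Combined level = 10 log₁₀(1.291e+09) = 91.1 dB.

91.1 dB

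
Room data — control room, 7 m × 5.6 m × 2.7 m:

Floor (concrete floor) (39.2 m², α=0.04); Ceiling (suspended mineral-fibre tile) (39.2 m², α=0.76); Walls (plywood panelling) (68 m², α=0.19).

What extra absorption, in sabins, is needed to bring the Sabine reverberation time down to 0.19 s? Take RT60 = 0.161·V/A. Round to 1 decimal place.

Equivalent absorption area: A₁ = 39.2·0.04 + 39.2·0.76 + 68·0.19 = 44.280 m².
For T = 0.19 s, need A₂ = 0.161·V/T = 0.161·105.84/0.19 = 89.685 sabins.
Additional absorption ΔA = 89.685 − 44.280 = 45.4 sabins.

45.4 sabins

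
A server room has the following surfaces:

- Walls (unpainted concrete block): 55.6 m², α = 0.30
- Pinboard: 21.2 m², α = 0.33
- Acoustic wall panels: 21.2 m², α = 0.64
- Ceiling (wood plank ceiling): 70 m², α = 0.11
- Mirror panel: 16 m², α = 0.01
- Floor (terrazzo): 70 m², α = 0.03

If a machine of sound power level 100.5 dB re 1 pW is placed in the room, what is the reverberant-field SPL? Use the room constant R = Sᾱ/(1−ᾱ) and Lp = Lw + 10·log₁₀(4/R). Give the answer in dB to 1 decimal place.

A = 47.204 sabins; S = 254.0 m².
ᾱ = 0.1858, so room constant R = A/(1−ᾱ) = 57.976 m².
Lp = Lw + 10 log₁₀(4/R) = 100.5 -11.61 = 88.9 dB.

88.9 dB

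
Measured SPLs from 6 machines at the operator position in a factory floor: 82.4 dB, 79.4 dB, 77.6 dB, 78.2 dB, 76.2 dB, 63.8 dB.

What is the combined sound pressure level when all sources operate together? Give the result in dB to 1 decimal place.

Converting to relative power and adding: 10^(82.4/10) + 10^(79.4/10) + 10^(77.6/10) + 10^(78.2/10) + 10^(76.2/10) + 10^(63.8/10) = 4.286e+08.
L_total = 10·log₁₀(4.286e+08) = 86.3 dB.

86.3 dB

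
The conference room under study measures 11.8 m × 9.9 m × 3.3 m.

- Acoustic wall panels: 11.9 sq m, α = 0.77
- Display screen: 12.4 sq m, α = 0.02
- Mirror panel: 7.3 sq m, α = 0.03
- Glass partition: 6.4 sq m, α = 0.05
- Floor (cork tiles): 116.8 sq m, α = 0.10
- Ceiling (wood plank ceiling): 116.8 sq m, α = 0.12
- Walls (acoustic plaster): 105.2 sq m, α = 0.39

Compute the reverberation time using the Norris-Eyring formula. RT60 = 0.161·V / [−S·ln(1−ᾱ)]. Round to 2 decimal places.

0.72 sec

Total surface area S = 11.9 + 12.4 + 7.3 + 6.4 + 116.8 + 116.8 + 105.2 = 376.8 sq m.
Absorption A = 11.9·0.77 + 12.4·0.02 + 7.3·0.03 + 6.4·0.05 + 116.8·0.10 + 116.8·0.12 + 105.2·0.39 = 76.674 sabins.
Mean coefficient ᾱ = A/S = 0.2035.
−S·ln(1−ᾱ) = −376.8 × ln(1 − 0.2035) = 85.733.
V = 11.8 × 9.9 × 3.3 = 385.506 m³.
T = 0.161·V/[−S·ln(1−ᾱ)] = 0.161·385.506/85.733 = 0.72 s.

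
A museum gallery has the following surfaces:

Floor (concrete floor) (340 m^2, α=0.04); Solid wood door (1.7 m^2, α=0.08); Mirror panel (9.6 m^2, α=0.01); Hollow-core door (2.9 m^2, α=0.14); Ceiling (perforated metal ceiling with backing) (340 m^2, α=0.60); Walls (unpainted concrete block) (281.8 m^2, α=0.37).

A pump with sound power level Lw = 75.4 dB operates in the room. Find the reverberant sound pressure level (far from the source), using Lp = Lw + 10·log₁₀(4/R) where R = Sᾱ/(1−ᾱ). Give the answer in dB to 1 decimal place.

A = 322.504 sabins; S = 976.0 m^2.
ᾱ = 0.3304, so room constant R = A/(1−ᾱ) = 481.637 m^2.
Lp = 75.4 + 10·log₁₀(4/481.637) = 75.4 + (-20.81) = 54.6 dB.

54.6 dB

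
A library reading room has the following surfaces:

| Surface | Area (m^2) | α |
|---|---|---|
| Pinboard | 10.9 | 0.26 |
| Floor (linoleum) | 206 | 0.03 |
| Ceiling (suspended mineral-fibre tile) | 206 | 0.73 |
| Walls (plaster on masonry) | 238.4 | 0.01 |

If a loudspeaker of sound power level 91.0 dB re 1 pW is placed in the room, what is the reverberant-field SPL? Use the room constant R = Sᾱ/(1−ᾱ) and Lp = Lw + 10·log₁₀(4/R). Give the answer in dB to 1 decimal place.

A = 161.778 sabins; S = 661.3 m^2.
ᾱ = 161.778/661.3 = 0.2446; R = Sᾱ/(1−ᾱ) = 161.778/(1−0.2446) = 214.162 m^2.
Lp = Lw + 10 log₁₀(4/R) = 91.0 -17.29 = 73.7 dB.

73.7 dB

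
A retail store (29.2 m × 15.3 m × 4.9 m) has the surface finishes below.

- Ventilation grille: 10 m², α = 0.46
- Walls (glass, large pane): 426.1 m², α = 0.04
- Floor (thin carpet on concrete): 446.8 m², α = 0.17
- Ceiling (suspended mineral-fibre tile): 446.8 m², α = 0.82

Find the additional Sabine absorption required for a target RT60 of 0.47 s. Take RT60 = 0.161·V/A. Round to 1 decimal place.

285.9 sabins

A₁ = Σ Sᵢαᵢ = 10·0.46 + 426.1·0.04 + 446.8·0.17 + 446.8·0.82 = 463.976 sabins.
Target A₂ = 0.161·2189.124/0.47 = 749.891 sabins (V = 2189.124 m³).
ΔA = A₂ − A₁ = 749.891 − 463.976 = 285.9 sabins.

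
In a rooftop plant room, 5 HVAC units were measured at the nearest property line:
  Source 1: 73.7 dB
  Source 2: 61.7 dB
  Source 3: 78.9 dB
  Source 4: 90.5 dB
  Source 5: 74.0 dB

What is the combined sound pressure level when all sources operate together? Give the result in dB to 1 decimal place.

91.0 dB

Sum in the linear (power) domain: Σ 10^(Lᵢ/10) = 10^(73.7/10) + 10^(61.7/10) + 10^(78.9/10) + 10^(90.5/10) + 10^(74.0/10) = 1.25e+09.
Combined level = 10 log₁₀(1.25e+09) = 91.0 dB.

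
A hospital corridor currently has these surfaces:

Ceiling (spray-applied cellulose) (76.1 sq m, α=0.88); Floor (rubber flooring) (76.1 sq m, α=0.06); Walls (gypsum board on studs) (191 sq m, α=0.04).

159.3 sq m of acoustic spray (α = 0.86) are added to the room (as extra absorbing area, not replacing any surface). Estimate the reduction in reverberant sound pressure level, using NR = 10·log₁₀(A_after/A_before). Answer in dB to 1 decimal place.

4.4 dB

Total absorption A_before = 76.1*0.88 + 76.1*0.06 + 191*0.04
  = 66.968 + 4.566 + 7.640 = 79.174 sq m sabins.
Added absorption = 159.3 × 0.86 = 136.998 sabins.
A_after = 79.174 + 136.998 = 216.172 sabins.
Reduction = 10 log₁₀(A_after/A_before) = 10 log₁₀(2.7303) = 4.4 dB.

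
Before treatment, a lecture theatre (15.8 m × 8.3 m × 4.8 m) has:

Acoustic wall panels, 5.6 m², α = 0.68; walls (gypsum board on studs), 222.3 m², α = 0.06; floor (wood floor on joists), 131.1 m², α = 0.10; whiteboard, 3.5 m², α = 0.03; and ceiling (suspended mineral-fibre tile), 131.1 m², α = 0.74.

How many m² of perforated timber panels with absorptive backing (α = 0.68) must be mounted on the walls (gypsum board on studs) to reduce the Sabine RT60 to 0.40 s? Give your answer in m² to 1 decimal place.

A₁ = Σ Sᵢαᵢ = 5.6·0.68 + 222.3·0.06 + 131.1·0.10 + 3.5·0.03 + 131.1·0.74 = 127.375 sabins.
V = 629.472 m³. Target absorption A₂ = 0.161 × 629.472 / 0.40 = 253.362 sabins.
ΔA needed = 253.362 − 127.375 = 125.987 sabins.
Net gain per m²: Δα = 0.68 − 0.06 = 0.62.
Area = ΔA/Δα = 125.987/0.62 = 203.2 m².

203.2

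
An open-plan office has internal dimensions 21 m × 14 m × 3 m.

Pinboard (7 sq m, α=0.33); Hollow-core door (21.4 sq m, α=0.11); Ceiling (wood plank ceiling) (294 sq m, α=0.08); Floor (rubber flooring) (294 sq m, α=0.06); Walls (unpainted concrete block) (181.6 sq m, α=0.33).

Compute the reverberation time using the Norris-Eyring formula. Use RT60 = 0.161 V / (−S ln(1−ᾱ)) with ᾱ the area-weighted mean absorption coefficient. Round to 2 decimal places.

1.25 seconds

Total surface area S = 7 + 21.4 + 294 + 294 + 181.6 = 798.0 sq m.
Σ(Sᵢαᵢ) = 7×0.33 + 21.4×0.11 + 294×0.08 + 294×0.06 + 181.6×0.33 = 105.752.
Mean coefficient ᾱ = A/S = 0.1325.
−S·ln(1−ᾱ) = −798.0 × ln(1 − 0.1325) = 113.428.
V = 21 × 14 × 3 = 882 m³.
T = 0.161·V/[−S·ln(1−ᾱ)] = 0.161·882/113.428 = 1.25 s.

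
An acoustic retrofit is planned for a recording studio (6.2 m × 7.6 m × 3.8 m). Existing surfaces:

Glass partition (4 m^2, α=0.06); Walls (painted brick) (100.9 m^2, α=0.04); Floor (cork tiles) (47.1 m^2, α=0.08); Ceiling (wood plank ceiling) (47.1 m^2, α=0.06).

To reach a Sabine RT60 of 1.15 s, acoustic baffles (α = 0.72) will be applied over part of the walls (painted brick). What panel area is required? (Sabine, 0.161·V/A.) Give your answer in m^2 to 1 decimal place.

Total absorption A₁ = 4×0.06 + 100.9×0.04 + 47.1×0.08 + 47.1×0.06
  = 0.240 + 4.036 + 3.768 + 2.826 = 10.870 m^2 sabins.
Required A₂ = 0.161·179.056/1.15 = 25.068 sabins.
Absorption to add: 25.068 − 10.870 = 14.198 sabins.
Each m^2 of panel replacing the walls (painted brick) adds (0.72 − 0.04) = 0.68 sabins.
Panel area = 14.198 / 0.68 = 20.9 m^2.

20.9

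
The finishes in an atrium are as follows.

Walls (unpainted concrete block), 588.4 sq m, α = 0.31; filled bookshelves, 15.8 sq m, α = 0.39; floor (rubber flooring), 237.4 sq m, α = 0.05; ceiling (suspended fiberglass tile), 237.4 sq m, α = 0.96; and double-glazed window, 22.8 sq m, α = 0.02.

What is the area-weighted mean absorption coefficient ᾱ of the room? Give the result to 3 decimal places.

S = Σ Sᵢ = 588.4 + 15.8 + 237.4 + 237.4 + 22.8 = 1101.8 sq m.
Weighted sum Σ Sα = 428.796.
ᾱ = 428.796 / 1101.8 = 0.389.

0.389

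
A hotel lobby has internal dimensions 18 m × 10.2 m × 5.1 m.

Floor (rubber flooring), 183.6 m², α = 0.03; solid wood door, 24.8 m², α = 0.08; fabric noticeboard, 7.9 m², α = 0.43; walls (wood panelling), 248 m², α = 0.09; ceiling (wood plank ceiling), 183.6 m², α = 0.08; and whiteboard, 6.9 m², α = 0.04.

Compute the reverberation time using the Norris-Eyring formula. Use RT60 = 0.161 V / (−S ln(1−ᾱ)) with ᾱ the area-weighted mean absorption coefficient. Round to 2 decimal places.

S = Σ Sᵢ = 654.8 m².
Σ(Sᵢαᵢ) = 183.6·0.03 + 24.8·0.08 + 7.9·0.43 + 248·0.09 + 183.6·0.08 + 6.9·0.04 = 48.173.
Mean coefficient ᾱ = A/S = 0.0736.
−S·ln(1−ᾱ) = −654.8 × ln(1 − 0.0736) = 50.059.
V = 18 × 10.2 × 5.1 = 936.36 m³.
RT60 = 0.161 × 936.36 / 50.059 = 3.01 s.

3.01 seconds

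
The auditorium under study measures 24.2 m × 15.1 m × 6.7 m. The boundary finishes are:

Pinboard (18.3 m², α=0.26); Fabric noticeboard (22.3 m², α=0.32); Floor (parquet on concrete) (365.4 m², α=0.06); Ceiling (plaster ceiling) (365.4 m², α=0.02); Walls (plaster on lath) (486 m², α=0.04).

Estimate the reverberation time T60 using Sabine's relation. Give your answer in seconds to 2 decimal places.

6.51 seconds

A = Σ Sᵢαᵢ = 18.3×0.26 + 22.3×0.32 + 365.4×0.06 + 365.4×0.02 + 486×0.04 = 60.566 sabins.
Room volume: 2448.314 m³.
Sabine: RT60 = 0.161 × 2448.314 / 60.566 = 6.51 s.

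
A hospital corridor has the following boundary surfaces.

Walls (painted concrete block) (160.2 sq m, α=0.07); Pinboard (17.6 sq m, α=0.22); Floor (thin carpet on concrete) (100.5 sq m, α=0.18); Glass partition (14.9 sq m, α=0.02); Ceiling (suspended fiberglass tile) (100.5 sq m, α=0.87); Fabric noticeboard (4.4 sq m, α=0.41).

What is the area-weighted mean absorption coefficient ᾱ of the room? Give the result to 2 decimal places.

Total surface area S = 398.1 sq m.
Σ(Sᵢαᵢ) = 160.2*0.07 + 17.6*0.22 + 100.5*0.18 + 14.9*0.02 + 100.5*0.87 + 4.4*0.41 = 122.713.
ᾱ = 122.713 / 398.1 = 0.31.

0.31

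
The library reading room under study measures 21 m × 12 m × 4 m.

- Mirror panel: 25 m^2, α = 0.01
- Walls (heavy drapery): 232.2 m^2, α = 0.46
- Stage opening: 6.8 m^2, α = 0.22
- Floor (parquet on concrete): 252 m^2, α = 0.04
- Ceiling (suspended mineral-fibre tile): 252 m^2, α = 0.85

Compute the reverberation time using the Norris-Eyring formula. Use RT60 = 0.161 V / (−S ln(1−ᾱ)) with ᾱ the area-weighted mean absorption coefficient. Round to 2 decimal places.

0.37 sec

Total surface area S = 25 + 232.2 + 6.8 + 252 + 252 = 768.0 m^2.
Σ(Sᵢαᵢ) = 25·0.01 + 232.2·0.46 + 6.8·0.22 + 252·0.04 + 252·0.85 = 332.838.
Mean coefficient ᾱ = A/S = 0.4334.
−S·ln(1−ᾱ) = −768.0 × ln(1 − 0.4334) = 436.302.
V = 21 × 12 × 4 = 1008 m³.
T = 0.161·V/[−S·ln(1−ᾱ)] = 0.161·1008/436.302 = 0.37 s.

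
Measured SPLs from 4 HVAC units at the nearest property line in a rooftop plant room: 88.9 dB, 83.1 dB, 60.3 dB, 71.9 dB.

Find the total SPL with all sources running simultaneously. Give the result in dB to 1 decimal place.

Σ 10^(Lᵢ/10) = 9.97e+08.
L_total = 10·log₁₀(9.97e+08) = 90.0 dB.

90.0 dB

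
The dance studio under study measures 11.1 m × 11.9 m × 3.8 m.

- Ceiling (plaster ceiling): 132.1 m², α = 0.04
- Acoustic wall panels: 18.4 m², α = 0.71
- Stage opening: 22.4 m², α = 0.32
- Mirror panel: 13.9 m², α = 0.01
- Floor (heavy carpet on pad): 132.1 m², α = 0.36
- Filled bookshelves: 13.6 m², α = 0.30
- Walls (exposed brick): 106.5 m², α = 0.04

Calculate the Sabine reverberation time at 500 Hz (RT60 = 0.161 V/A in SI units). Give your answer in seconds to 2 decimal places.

0.99 s

Total absorption A = 132.1·0.04 + 18.4·0.71 + 22.4·0.32 + 13.9·0.01 + 132.1·0.36 + 13.6·0.30 + 106.5·0.04
  = 5.284 + 13.064 + 7.168 + 0.139 + 47.556 + 4.080 + 4.260 = 81.551 m² sabins.
Room volume: 501.942 m³.
T = 0.161 V/A = 0.161·501.942/81.551 = 0.99 s.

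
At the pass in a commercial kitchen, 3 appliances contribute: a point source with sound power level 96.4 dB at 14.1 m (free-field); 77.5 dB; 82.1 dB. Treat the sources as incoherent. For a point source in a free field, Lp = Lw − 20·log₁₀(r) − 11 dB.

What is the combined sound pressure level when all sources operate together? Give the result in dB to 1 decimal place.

83.4 dB

Source at 14.1 m: Lp = 96.4 − 20·log₁₀(14.1) − 11 = 62.4 dB.
Σ 10^(Lᵢ/10) = 2.202e+08.
L_total = 10·log₁₀(2.202e+08) = 83.4 dB.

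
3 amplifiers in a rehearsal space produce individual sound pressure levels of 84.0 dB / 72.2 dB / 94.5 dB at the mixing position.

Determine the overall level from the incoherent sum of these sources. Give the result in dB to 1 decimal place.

Sum in the linear (power) domain: Σ 10^(Lᵢ/10) = 10^(84.0/10) + 10^(72.2/10) + 10^(94.5/10) = 3.086e+09.
L_total = 10·log₁₀(3.086e+09) = 94.9 dB.

94.9 dB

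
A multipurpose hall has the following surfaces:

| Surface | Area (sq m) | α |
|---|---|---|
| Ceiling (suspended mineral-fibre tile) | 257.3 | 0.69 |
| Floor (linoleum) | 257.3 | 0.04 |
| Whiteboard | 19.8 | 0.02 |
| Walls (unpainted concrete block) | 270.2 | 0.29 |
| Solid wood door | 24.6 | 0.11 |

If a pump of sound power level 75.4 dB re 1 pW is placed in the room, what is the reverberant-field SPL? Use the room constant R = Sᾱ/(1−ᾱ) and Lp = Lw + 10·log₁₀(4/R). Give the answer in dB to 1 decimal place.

55.4 dB

A = 269.289 sabins; S = 829.2 sq m.
ᾱ = 269.289/829.2 = 0.3248; R = Sᾱ/(1−ᾱ) = 269.289/(1−0.3248) = 398.828 sq m.
Lp = 75.4 + 10·log₁₀(4/398.828) = 75.4 + (-19.99) = 55.4 dB.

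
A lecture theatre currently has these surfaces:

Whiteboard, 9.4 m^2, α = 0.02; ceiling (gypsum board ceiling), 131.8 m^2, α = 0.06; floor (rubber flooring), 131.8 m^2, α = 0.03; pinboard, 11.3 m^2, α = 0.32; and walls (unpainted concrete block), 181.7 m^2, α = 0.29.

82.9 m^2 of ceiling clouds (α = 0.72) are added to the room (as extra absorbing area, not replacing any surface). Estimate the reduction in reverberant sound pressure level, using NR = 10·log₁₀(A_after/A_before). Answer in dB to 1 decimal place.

Summing Sᵢαᵢ: 0.188 + 7.908 + 3.954 + 3.616 + 52.693 → A_before = 68.359 sabins.
Treatment contributes 82.9·0.72 = 59.688 sabins.
A_after = 68.359 + 59.688 = 128.047 sabins.
NR = 10·log₁₀(128.047/68.359) = 2.7 dB.

2.7 dB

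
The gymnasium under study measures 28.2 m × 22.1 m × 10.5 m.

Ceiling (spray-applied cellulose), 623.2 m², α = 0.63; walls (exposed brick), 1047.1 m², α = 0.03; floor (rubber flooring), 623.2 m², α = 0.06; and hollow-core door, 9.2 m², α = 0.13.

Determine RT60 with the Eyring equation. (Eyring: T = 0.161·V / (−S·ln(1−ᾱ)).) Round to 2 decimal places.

Total surface area S = 623.2 + 1047.1 + 623.2 + 9.2 = 2302.7 m².
Absorption A = 623.2·0.63 + 1047.1·0.03 + 623.2·0.06 + 9.2·0.13 = 462.617 sabins.
ᾱ = 462.617 / 2302.7 = 0.2009.
−S·ln(1−ᾱ) = −2302.7 × ln(1 − 0.2009) = 516.425.
V = 28.2 × 22.1 × 10.5 = 6543.81 m³.
T = 0.161·V/[−S·ln(1−ᾱ)] = 0.161·6543.81/516.425 = 2.04 s.

2.04 s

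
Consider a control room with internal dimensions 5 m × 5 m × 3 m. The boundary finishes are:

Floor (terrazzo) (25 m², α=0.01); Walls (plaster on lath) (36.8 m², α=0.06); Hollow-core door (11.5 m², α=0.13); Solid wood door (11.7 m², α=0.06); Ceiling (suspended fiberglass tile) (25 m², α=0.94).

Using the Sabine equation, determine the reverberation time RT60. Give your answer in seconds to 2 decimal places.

0.43 s

A = Σ Sᵢαᵢ = 25*0.01 + 36.8*0.06 + 11.5*0.13 + 11.7*0.06 + 25*0.94 = 28.155 sabins.
Volume V = 5 × 5 × 3 = 75 m³.
RT60 = 0.161 · V / A = 0.161 × 75 / 28.155 = 0.43 s.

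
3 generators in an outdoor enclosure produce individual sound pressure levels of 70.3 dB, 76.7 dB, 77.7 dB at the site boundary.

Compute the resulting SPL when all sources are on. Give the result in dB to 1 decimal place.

Converting to relative power and adding: 10^(70.3/10) + 10^(76.7/10) + 10^(77.7/10) = 1.164e+08.
L_total = 10·log₁₀(1.164e+08) = 80.7 dB.

80.7 dB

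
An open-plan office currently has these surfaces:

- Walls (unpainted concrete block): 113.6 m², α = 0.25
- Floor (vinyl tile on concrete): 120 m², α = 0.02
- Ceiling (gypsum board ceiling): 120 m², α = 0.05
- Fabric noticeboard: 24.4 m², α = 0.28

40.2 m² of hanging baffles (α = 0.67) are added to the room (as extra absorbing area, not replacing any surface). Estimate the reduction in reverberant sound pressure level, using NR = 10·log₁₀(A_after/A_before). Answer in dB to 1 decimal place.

2.1 dB

Equivalent absorption area: A_before = 113.6×0.25 + 120×0.02 + 120×0.05 + 24.4×0.28 = 43.632 m².
Treatment contributes 40.2·0.67 = 26.934 sabins.
A_after = 43.632 + 26.934 = 70.566 sabins.
Reduction = 10 log₁₀(A_after/A_before) = 10 log₁₀(1.6173) = 2.1 dB.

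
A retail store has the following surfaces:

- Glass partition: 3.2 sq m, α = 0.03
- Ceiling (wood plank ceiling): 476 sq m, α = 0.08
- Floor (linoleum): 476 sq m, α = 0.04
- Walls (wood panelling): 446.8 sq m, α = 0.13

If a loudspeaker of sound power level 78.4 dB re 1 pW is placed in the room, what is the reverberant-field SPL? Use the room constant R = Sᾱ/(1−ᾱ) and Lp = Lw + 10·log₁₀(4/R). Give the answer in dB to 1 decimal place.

A = 115.300 sabins; S = 1402.0 sq m.
ᾱ = 115.300/1402.0 = 0.0822; R = Sᾱ/(1−ᾱ) = 115.300/(1−0.0822) = 125.626 sq m.
Lp = Lw + 10 log₁₀(4/R) = 78.4 -14.97 = 63.4 dB.

63.4 dB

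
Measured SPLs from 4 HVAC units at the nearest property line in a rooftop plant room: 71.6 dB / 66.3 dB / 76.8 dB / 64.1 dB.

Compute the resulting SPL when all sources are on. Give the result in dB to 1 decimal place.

78.4 dB

Sum in the linear (power) domain: Σ 10^(Lᵢ/10) = 10^(71.6/10) + 10^(66.3/10) + 10^(76.8/10) + 10^(64.1/10) = 6.915e+07.
Back to dB: 10·log₁₀ Σ = 78.4 dB.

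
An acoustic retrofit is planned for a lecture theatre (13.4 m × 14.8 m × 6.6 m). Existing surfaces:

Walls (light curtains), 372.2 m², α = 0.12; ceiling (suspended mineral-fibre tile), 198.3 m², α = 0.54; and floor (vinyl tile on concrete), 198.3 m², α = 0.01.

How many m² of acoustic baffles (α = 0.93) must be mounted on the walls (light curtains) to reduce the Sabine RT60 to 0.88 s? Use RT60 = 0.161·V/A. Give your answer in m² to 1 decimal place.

A₁ = Σ Sᵢαᵢ = 372.2×0.12 + 198.3×0.54 + 198.3×0.01 = 153.729 sabins.
Required A₂ = 0.161·1308.912/0.88 = 239.471 sabins.
ΔA needed = 239.471 − 153.729 = 85.742 sabins.
Each m² of panel replacing the walls (light curtains) adds (0.93 − 0.12) = 0.81 sabins.
Area = ΔA/Δα = 85.742/0.81 = 105.9 m².

105.9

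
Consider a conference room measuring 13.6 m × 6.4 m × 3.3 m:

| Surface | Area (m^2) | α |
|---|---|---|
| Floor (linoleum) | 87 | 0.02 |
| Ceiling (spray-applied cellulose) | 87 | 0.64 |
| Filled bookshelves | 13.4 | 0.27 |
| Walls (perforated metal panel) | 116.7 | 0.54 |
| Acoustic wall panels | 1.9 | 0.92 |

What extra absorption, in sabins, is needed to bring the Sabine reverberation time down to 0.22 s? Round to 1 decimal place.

Total absorption A₁ = 87·0.02 + 87·0.64 + 13.4·0.27 + 116.7·0.54 + 1.9·0.92
  = 1.740 + 55.680 + 3.618 + 63.018 + 1.748 = 125.804 m^2 sabins.
For T = 0.22 s, need A₂ = 0.161·V/T = 0.161·287.232/0.22 = 210.202 sabins.
Additional absorption ΔA = 210.202 − 125.804 = 84.4 sabins.

84.4 sabins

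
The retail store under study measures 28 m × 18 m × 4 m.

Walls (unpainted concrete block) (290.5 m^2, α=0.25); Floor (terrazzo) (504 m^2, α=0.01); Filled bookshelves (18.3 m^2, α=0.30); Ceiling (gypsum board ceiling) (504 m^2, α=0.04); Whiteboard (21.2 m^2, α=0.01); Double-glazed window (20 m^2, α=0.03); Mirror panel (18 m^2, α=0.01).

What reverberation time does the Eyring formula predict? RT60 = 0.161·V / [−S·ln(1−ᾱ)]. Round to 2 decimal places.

2.99 seconds

S = Σ Sᵢ = 1376.0 m^2.
Absorption A = 290.5·0.25 + 504·0.01 + 18.3·0.30 + 504·0.04 + 21.2·0.01 + 20·0.03 + 18·0.01 = 104.307 sabins.
Mean coefficient ᾱ = A/S = 0.0758.
−S·ln(1−ᾱ) = −1376.0 × ln(1 − 0.0758) = 108.466.
V = 28 × 18 × 4 = 2016 m³.
T = 0.161·V/[−S·ln(1−ᾱ)] = 0.161·2016/108.466 = 2.99 s.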